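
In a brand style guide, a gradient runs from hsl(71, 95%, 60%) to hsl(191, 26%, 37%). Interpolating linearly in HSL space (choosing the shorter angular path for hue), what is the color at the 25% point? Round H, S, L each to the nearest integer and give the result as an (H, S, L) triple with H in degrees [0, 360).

Hue arc: Δh = 191 − 71 = 120° (|Δh| ≤ 180, already the shorter path).
H = 71 + 0.25 × (120) = 101 → 101°
S = 95 + 0.25 × (26 − 95) = 77.75 → 78%
L = 60 + 0.25 × (37 − 60) = 54.25 → 54%

(101, 78, 54)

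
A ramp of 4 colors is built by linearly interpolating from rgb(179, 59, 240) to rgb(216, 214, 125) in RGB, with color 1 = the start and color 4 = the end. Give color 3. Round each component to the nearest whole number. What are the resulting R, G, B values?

With 4 swatches and endpoints inclusive, swatch 3 sits at t = (3 − 1)/(4 − 1) = 2/3 ≈ 0.6667.
R = 179 + 0.6667 × (216 − 179) = 203.668 → 204
G = 59 + 0.6667 × (214 − 59) = 162.339 → 162
B = 240 + 0.6667 × (125 − 240) = 163.329 → 163

(204, 162, 163)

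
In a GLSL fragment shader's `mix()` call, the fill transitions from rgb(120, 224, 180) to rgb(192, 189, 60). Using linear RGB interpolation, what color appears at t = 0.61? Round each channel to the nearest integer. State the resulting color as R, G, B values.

(164, 203, 107)

R = 120 + 0.61 × (192 − 120) = 120 + 0.61 × 72 = 163.92 → 164
G = 224 + 0.61 × (189 − 224) = 224 + 0.61 × -35 = 202.65 → 203
B = 180 + 0.61 × (60 − 180) = 180 + 0.61 × -120 = 106.8 → 107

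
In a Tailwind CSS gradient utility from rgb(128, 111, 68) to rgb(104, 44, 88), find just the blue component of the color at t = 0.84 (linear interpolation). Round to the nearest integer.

85

B = 68 + 0.84 × (88 − 68) = 84.8 → 85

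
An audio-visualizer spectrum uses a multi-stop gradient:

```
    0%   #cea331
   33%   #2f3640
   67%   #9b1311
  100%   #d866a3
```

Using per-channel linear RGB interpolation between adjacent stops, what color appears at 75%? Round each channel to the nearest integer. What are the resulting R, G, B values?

75% lies between the 67% and 100% stops, so the local fraction is t = (75 − 67)/(100 − 67) = 8/33 ≈ 0.2424.
#9b1311 → (155, 19, 17); #d866a3 → (216, 102, 163).
R = 155 + 0.2424 × (216 − 155) = 169.786 → 170
G = 19 + 0.2424 × (102 − 19) = 39.119 → 39
B = 17 + 0.2424 × (163 − 17) = 52.39 → 52

(170, 39, 52)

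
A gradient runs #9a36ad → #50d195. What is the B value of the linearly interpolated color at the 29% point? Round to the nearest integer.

166

B₁ = 173 (from #9a36ad), B₂ = 149 (from #50d195).
B = 173 + 0.29 × (149 − 173) = 166.04 → 166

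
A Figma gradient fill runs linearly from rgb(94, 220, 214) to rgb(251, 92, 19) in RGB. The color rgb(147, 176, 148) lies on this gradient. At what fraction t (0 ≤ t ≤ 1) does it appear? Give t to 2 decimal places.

0.34

Invert the lerp on the B channel (largest span, 195): t = (148 − 214) / (19 − 214) = -66/-195 = 0.33846.
Check on R: (147 − 94)/(251 − 94) = 0.3376 ✓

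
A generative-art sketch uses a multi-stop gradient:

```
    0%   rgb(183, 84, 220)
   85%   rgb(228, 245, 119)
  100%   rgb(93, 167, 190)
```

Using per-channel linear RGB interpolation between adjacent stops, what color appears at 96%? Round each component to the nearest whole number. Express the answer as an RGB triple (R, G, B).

96% lies between the 85% and 100% stops, so the local fraction is t = (96 − 85)/(100 − 85) = 11/15 ≈ 0.7333.
R = 228 + 0.7333 × (93 − 228) = 129.005 → 129
G = 245 + 0.7333 × (167 − 245) = 187.803 → 188
B = 119 + 0.7333 × (190 − 119) = 171.064 → 171

(129, 188, 171)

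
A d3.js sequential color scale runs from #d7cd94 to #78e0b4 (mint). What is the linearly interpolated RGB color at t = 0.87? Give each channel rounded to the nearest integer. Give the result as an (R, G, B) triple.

(132, 222, 176)

#d7cd94 → (215, 205, 148); #78e0b4 → (120, 224, 180).
R = 215 + 0.87 × (120 − 215) = 215 + 0.87 × -95 = 132.35 → 132
G = 205 + 0.87 × (224 − 205) = 205 + 0.87 × 19 = 221.53 → 222
B = 148 + 0.87 × (180 − 148) = 148 + 0.87 × 32 = 175.84 → 176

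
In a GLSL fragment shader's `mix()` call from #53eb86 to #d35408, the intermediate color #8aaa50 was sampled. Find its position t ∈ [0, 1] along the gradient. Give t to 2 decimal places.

Invert the lerp on the G channel (largest span, 151): t = (170 − 235) / (84 − 235) = -65/-151 = 0.43046.
Check on R: (138 − 83)/(211 − 83) = 0.4297 ✓

0.43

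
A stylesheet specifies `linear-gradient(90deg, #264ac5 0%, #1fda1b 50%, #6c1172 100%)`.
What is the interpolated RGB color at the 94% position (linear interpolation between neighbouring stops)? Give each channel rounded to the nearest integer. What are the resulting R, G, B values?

94% lies between the 50% and 100% stops, so the local fraction is t = (94 − 50)/(100 − 50) = 44/50 ≈ 0.88.
#1fda1b → (31, 218, 27); #6c1172 → (108, 17, 114).
R = 31 + 0.88 × (108 − 31) = 98.76 → 99
G = 218 + 0.88 × (17 − 218) = 41.12 → 41
B = 27 + 0.88 × (114 − 27) = 103.56 → 104

(99, 41, 104)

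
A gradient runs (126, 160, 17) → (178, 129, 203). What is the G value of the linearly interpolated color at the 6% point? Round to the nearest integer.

158

G = 160 + 0.06 × (129 − 160) = 158.14 → 158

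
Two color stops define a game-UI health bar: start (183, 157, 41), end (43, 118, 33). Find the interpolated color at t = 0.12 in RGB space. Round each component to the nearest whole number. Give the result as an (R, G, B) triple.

(166, 152, 40)

R = 183 + 0.12 × (43 − 183) = 183 + 0.12 × -140 = 166.2 → 166
G = 157 + 0.12 × (118 − 157) = 157 + 0.12 × -39 = 152.32 → 152
B = 41 + 0.12 × (33 − 41) = 41 + 0.12 × -8 = 40.04 → 40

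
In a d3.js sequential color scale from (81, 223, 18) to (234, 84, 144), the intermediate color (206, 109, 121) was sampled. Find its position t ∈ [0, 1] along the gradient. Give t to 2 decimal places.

Invert the lerp on the R channel (largest span, 153): t = (206 − 81) / (234 − 81) = 125/153 = 0.81699.
Check on G: (109 − 223)/(84 − 223) = 0.8201 ✓

0.82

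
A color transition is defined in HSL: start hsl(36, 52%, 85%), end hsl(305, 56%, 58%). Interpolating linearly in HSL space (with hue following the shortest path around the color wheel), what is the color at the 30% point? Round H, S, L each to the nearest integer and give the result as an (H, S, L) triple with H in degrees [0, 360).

(9, 53, 77)

Hue: 305 − 36 = 269°, but |269| > 180 so the shorter arc goes the other way: Δh = 269 − 360 = -91°.
H = 36 + 0.3 × (-91) = 8.7 → 9°
S = 52 + 0.3 × (56 − 52) = 53.2 → 53%
L = 85 + 0.3 × (58 − 85) = 76.9 → 77%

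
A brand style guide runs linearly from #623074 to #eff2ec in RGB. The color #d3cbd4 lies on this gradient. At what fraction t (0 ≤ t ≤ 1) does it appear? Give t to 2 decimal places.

0.80

Invert the lerp on the G channel (largest span, 194): t = (203 − 48) / (242 − 48) = 155/194 = 0.79897.
Check on R: (211 − 98)/(239 − 98) = 0.8014 ✓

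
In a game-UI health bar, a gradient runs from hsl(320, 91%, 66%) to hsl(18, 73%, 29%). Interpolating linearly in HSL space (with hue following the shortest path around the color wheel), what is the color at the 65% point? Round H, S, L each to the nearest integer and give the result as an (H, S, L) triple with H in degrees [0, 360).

(358, 79, 42)

Hue: 18 − 320 = -302°, but |-302| > 180 so the shorter arc goes the other way: Δh = -302 + 360 = 58°.
H = 320 + 0.65 × (58) = 357.7 → 358°
S = 91 + 0.65 × (73 − 91) = 79.3 → 79%
L = 66 + 0.65 × (29 − 66) = 41.95 → 42%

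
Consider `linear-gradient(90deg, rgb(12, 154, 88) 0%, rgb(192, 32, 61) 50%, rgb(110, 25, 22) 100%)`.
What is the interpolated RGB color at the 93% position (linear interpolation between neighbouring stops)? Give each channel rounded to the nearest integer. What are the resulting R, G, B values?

93% lies between the 50% and 100% stops, so the local fraction is t = (93 − 50)/(100 − 50) = 43/50 ≈ 0.86.
R = 192 + 0.86 × (110 − 192) = 121.48 → 121
G = 32 + 0.86 × (25 − 32) = 25.98 → 26
B = 61 + 0.86 × (22 − 61) = 27.46 → 27

(121, 26, 27)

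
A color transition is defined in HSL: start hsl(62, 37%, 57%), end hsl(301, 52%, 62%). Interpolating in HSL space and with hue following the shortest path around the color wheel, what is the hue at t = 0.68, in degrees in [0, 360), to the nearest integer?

Hue: 301 − 62 = 239°, but |239| > 180 so the shorter arc goes the other way: Δh = 239 − 360 = -121°.
H = 62 + 0.68 × (-121) = -20.28 → -20 → -20 mod 360 = 340°

340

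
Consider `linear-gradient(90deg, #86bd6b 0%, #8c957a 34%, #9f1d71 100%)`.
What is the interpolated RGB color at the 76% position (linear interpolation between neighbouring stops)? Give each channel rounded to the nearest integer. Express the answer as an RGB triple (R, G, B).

(152, 73, 116)

76% lies between the 34% and 100% stops, so the local fraction is t = (76 − 34)/(100 − 34) = 42/66 ≈ 0.6364.
#8c957a → (140, 149, 122); #9f1d71 → (159, 29, 113).
R = 140 + 0.6364 × (159 − 140) = 152.092 → 152
G = 149 + 0.6364 × (29 − 149) = 72.632 → 73
B = 122 + 0.6364 × (113 − 122) = 116.272 → 116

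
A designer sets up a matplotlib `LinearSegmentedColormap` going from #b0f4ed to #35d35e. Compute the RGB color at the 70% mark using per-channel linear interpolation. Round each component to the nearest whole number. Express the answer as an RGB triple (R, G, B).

#b0f4ed → (176, 244, 237); #35d35e → (53, 211, 94).
70% corresponds to t = 0.7.
R = 176 + 0.7 × (53 − 176) = 176 + 0.7 × -123 = 89.9 → 90
G = 244 + 0.7 × (211 − 244) = 244 + 0.7 × -33 = 220.9 → 221
B = 237 + 0.7 × (94 − 237) = 237 + 0.7 × -143 = 136.9 → 137

(90, 221, 137)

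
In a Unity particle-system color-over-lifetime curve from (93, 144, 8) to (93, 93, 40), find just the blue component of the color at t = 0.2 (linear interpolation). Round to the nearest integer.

14

B = 8 + 0.2 × (40 − 8) = 14.4 → 14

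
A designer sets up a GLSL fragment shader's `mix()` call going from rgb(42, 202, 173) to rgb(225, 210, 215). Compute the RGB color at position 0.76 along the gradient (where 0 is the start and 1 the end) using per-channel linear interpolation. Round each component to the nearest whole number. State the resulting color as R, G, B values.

(181, 208, 205)

R = 42 + 0.76 × (225 − 42) = 42 + 0.76 × 183 = 181.08 → 181
G = 202 + 0.76 × (210 − 202) = 202 + 0.76 × 8 = 208.08 → 208
B = 173 + 0.76 × (215 − 173) = 173 + 0.76 × 42 = 204.92 → 205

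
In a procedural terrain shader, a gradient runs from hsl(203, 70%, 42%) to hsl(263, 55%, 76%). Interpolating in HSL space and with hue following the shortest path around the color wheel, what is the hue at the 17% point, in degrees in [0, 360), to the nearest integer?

Hue arc: Δh = 263 − 203 = 60° (|Δh| ≤ 180, already the shorter path).
H = 203 + 0.17 × (60) = 213.2 → 213°

213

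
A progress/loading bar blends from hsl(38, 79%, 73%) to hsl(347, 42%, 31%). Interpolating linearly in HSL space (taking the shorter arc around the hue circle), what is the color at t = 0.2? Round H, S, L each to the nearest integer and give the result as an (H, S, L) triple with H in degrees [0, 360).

Hue: 347 − 38 = 309°, but |309| > 180 so the shorter arc goes the other way: Δh = 309 − 360 = -51°.
H = 38 + 0.2 × (-51) = 27.8 → 28°
S = 79 + 0.2 × (42 − 79) = 71.6 → 72%
L = 73 + 0.2 × (31 − 73) = 64.6 → 65%

(28, 72, 65)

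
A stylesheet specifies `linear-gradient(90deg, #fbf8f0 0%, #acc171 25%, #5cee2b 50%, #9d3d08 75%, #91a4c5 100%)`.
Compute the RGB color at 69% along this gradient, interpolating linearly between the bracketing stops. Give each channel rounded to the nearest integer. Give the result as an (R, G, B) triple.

(141, 103, 16)

69% lies between the 50% and 75% stops, so the local fraction is t = (69 − 50)/(75 − 50) = 19/25 ≈ 0.76.
#5cee2b → (92, 238, 43); #9d3d08 → (157, 61, 8).
R = 92 + 0.76 × (157 − 92) = 141.4 → 141
G = 238 + 0.76 × (61 − 238) = 103.48 → 103
B = 43 + 0.76 × (8 − 43) = 16.4 → 16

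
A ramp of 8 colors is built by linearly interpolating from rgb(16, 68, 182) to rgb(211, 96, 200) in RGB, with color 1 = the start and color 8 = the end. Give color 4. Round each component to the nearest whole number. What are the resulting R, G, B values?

(100, 80, 190)

With 8 swatches and endpoints inclusive, swatch 4 sits at t = (4 − 1)/(8 − 1) = 3/7 ≈ 0.4286.
R = 16 + 0.4286 × (211 − 16) = 99.577 → 100
G = 68 + 0.4286 × (96 − 68) = 80.001 → 80
B = 182 + 0.4286 × (200 − 182) = 189.715 → 190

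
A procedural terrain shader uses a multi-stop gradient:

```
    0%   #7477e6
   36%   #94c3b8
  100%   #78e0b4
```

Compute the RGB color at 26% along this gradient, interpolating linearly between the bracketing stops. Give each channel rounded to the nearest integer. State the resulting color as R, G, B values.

(139, 174, 197)

26% lies between the 0% and 36% stops, so the local fraction is t = (26 − 0)/(36 − 0) = 26/36 ≈ 0.7222.
#7477e6 → (116, 119, 230); #94c3b8 → (148, 195, 184).
R = 116 + 0.7222 × (148 − 116) = 139.11 → 139
G = 119 + 0.7222 × (195 − 119) = 173.887 → 174
B = 230 + 0.7222 × (184 − 230) = 196.779 → 197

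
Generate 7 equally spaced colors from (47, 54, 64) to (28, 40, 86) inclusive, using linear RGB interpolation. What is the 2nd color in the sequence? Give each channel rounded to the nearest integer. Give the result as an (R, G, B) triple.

With 7 swatches and endpoints inclusive, swatch 2 sits at t = (2 − 1)/(7 − 1) = 1/6 ≈ 0.1667.
R = 47 + 0.1667 × (28 − 47) = 43.833 → 44
G = 54 + 0.1667 × (40 − 54) = 51.666 → 52
B = 64 + 0.1667 × (86 − 64) = 67.667 → 68

(44, 52, 68)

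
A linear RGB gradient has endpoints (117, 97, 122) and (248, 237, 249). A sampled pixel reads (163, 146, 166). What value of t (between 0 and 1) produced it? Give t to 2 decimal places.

0.35

Invert the lerp on the G channel (largest span, 140): t = (146 − 97) / (237 − 97) = 49/140 = 0.35.
Check on R: (163 − 117)/(248 − 117) = 0.3511 ✓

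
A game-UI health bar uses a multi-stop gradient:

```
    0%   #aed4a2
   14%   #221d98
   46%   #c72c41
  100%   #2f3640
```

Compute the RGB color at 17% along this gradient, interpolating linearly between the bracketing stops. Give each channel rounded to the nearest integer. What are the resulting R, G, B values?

17% lies between the 14% and 46% stops, so the local fraction is t = (17 − 14)/(46 − 14) = 3/32 ≈ 0.0938.
#221d98 → (34, 29, 152); #c72c41 → (199, 44, 65).
R = 34 + 0.0938 × (199 − 34) = 49.477 → 49
G = 29 + 0.0938 × (44 − 29) = 30.407 → 30
B = 152 + 0.0938 × (65 − 152) = 143.839 → 144

(49, 30, 144)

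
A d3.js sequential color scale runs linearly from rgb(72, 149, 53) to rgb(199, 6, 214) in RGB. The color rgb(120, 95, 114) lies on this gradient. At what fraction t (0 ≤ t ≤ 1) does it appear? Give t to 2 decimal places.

Invert the lerp on the B channel (largest span, 161): t = (114 − 53) / (214 − 53) = 61/161 = 0.37888.
Check on R: (120 − 72)/(199 − 72) = 0.378 ✓

0.38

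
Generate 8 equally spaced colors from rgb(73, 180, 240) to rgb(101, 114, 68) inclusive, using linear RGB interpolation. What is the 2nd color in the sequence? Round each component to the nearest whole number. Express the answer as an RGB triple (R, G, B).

(77, 171, 215)

With 8 swatches and endpoints inclusive, swatch 2 sits at t = (2 − 1)/(8 − 1) = 1/7 ≈ 0.1429.
R = 73 + 0.1429 × (101 − 73) = 77.001 → 77
G = 180 + 0.1429 × (114 − 180) = 170.569 → 171
B = 240 + 0.1429 × (68 − 240) = 215.421 → 215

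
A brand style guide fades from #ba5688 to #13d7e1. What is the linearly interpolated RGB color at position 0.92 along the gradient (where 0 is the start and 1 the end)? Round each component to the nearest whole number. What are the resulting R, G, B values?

#ba5688 → (186, 86, 136); #13d7e1 → (19, 215, 225).
R = 186 + 0.92 × (19 − 186) = 186 + 0.92 × -167 = 32.36 → 32
G = 86 + 0.92 × (215 − 86) = 86 + 0.92 × 129 = 204.68 → 205
B = 136 + 0.92 × (225 − 136) = 136 + 0.92 × 89 = 217.88 → 218

(32, 205, 218)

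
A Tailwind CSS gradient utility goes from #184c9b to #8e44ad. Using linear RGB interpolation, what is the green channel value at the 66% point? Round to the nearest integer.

71

G₁ = 76 (from #184c9b), G₂ = 68 (from #8e44ad).
G = 76 + 0.66 × (68 − 76) = 70.72 → 71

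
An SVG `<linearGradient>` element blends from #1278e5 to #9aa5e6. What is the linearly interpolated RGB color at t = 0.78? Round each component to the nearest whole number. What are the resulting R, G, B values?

(124, 155, 230)

#1278e5 → (18, 120, 229); #9aa5e6 → (154, 165, 230).
R = 18 + 0.78 × (154 − 18) = 18 + 0.78 × 136 = 124.08 → 124
G = 120 + 0.78 × (165 − 120) = 120 + 0.78 × 45 = 155.1 → 155
B = 229 + 0.78 × (230 − 229) = 229 + 0.78 × 1 = 229.78 → 230
So the blended color is (124, 155, 230), about #7c9be6.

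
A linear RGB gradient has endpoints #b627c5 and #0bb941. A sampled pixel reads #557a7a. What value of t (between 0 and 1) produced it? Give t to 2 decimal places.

Invert the lerp on the R channel (largest span, 171): t = (85 − 182) / (11 − 182) = -97/-171 = 0.56725.
Check on G: (122 − 39)/(185 − 39) = 0.5685 ✓

0.57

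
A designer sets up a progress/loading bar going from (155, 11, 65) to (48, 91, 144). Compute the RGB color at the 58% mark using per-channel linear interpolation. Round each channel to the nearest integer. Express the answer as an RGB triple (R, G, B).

58% corresponds to t = 0.58.
R = 155 + 0.58 × (48 − 155) = 155 + 0.58 × -107 = 92.94 → 93
G = 11 + 0.58 × (91 − 11) = 11 + 0.58 × 80 = 57.4 → 57
B = 65 + 0.58 × (144 − 65) = 65 + 0.58 × 79 = 110.82 → 111
So the blended color is (93, 57, 111), about #5d396f.

(93, 57, 111)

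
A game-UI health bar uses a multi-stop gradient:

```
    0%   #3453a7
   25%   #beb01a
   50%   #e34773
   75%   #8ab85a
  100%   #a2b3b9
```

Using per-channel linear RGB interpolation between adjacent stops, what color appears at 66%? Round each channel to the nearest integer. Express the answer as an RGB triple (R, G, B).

66% lies between the 50% and 75% stops, so the local fraction is t = (66 − 50)/(75 − 50) = 16/25 ≈ 0.64.
#e34773 → (227, 71, 115); #8ab85a → (138, 184, 90).
R = 227 + 0.64 × (138 − 227) = 170.04 → 170
G = 71 + 0.64 × (184 − 71) = 143.32 → 143
B = 115 + 0.64 × (90 − 115) = 99 → 99

(170, 143, 99)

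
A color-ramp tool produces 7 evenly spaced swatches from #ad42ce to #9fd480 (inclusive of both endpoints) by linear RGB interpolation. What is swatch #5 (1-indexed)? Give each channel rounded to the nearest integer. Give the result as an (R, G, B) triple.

(164, 163, 154)

With 7 swatches and endpoints inclusive, swatch 5 sits at t = (5 − 1)/(7 − 1) = 4/6 ≈ 0.6667.
#ad42ce → (173, 66, 206); #9fd480 → (159, 212, 128).
R = 173 + 0.6667 × (159 − 173) = 163.666 → 164
G = 66 + 0.6667 × (212 − 66) = 163.338 → 163
B = 206 + 0.6667 × (128 − 206) = 153.997 → 154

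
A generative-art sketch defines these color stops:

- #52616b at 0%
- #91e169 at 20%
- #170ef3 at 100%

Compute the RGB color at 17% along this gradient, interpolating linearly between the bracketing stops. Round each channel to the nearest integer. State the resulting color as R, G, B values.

(136, 206, 105)

17% lies between the 0% and 20% stops, so the local fraction is t = (17 − 0)/(20 − 0) = 17/20 ≈ 0.85.
#52616b → (82, 97, 107); #91e169 → (145, 225, 105).
R = 82 + 0.85 × (145 − 82) = 135.55 → 136
G = 97 + 0.85 × (225 − 97) = 205.8 → 206
B = 107 + 0.85 × (105 − 107) = 105.3 → 105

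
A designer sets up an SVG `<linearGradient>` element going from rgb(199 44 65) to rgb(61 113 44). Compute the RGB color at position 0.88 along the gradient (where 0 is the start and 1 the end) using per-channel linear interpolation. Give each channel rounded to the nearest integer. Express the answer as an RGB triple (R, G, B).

(78, 105, 47)

R = 199 + 0.88 × (61 − 199) = 199 + 0.88 × -138 = 77.56 → 78
G = 44 + 0.88 × (113 − 44) = 44 + 0.88 × 69 = 104.72 → 105
B = 65 + 0.88 × (44 − 65) = 65 + 0.88 × -21 = 46.52 → 47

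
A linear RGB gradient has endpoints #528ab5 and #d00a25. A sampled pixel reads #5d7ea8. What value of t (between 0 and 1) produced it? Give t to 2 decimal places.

0.09

Invert the lerp on the B channel (largest span, 144): t = (168 − 181) / (37 − 181) = -13/-144 = 0.090278.
Check on R: (93 − 82)/(208 − 82) = 0.0873 ✓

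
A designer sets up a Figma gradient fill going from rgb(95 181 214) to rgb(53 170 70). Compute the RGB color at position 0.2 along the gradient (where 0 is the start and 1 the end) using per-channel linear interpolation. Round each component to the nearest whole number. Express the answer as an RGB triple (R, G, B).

(87, 179, 185)

R = 95 + 0.2 × (53 − 95) = 95 + 0.2 × -42 = 86.6 → 87
G = 181 + 0.2 × (170 − 181) = 181 + 0.2 × -11 = 178.8 → 179
B = 214 + 0.2 × (70 − 214) = 214 + 0.2 × -144 = 185.2 → 185
So the blended color is (87, 179, 185), about #57b3b9.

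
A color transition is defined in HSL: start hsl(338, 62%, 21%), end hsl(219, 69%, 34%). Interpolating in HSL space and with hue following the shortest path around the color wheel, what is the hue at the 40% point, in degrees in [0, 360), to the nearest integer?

290

Hue arc: Δh = 219 − 338 = -119° (|Δh| ≤ 180, already the shorter path).
H = 338 + 0.4 × (-119) = 290.4 → 290°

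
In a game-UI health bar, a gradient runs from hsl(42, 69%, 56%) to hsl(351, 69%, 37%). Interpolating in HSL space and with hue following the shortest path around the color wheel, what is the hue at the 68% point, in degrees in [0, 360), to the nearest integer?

7

Hue: 351 − 42 = 309°, but |309| > 180 so the shorter arc goes the other way: Δh = 309 − 360 = -51°.
H = 42 + 0.68 × (-51) = 7.32 → 7°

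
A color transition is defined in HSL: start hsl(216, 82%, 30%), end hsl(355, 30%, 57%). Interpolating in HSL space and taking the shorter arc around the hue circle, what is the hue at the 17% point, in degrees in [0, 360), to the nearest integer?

240

Hue arc: Δh = 355 − 216 = 139° (|Δh| ≤ 180, already the shorter path).
H = 216 + 0.17 × (139) = 239.63 → 240°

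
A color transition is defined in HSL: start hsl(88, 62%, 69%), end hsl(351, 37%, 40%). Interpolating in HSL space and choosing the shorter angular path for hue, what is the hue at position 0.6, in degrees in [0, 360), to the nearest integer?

Hue: 351 − 88 = 263°, but |263| > 180 so the shorter arc goes the other way: Δh = 263 − 360 = -97°.
H = 88 + 0.6 × (-97) = 29.8 → 30°

30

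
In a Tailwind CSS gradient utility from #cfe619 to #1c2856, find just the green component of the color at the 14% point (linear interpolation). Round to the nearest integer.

203

G₁ = 230 (from #cfe619), G₂ = 40 (from #1c2856).
G = 230 + 0.14 × (40 − 230) = 203.4 → 203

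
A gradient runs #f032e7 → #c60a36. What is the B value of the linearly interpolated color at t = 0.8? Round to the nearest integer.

B₁ = 231 (from #f032e7), B₂ = 54 (from #c60a36).
B = 231 + 0.8 × (54 − 231) = 89.4 → 89

89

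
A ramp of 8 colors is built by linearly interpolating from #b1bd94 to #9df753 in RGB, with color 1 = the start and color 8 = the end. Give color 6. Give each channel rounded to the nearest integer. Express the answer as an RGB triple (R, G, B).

With 8 swatches and endpoints inclusive, swatch 6 sits at t = (6 − 1)/(8 − 1) = 5/7 ≈ 0.7143.
#b1bd94 → (177, 189, 148); #9df753 → (157, 247, 83).
R = 177 + 0.7143 × (157 − 177) = 162.714 → 163
G = 189 + 0.7143 × (247 − 189) = 230.429 → 230
B = 148 + 0.7143 × (83 − 148) = 101.57 → 102

(163, 230, 102)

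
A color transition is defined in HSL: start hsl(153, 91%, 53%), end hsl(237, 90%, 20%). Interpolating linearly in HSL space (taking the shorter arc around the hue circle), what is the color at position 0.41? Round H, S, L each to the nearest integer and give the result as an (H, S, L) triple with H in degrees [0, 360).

Hue arc: Δh = 237 − 153 = 84° (|Δh| ≤ 180, already the shorter path).
H = 153 + 0.41 × (84) = 187.44 → 187°
S = 91 + 0.41 × (90 − 91) = 90.59 → 91%
L = 53 + 0.41 × (20 − 53) = 39.47 → 39%

(187, 91, 39)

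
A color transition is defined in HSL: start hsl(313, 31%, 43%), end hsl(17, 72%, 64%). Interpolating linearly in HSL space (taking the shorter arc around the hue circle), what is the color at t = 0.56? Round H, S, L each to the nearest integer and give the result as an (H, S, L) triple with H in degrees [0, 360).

Hue: 17 − 313 = -296°, but |-296| > 180 so the shorter arc goes the other way: Δh = -296 + 360 = 64°.
H = 313 + 0.56 × (64) = 348.84 → 349°
S = 31 + 0.56 × (72 − 31) = 53.96 → 54%
L = 43 + 0.56 × (64 − 43) = 54.76 → 55%

(349, 54, 55)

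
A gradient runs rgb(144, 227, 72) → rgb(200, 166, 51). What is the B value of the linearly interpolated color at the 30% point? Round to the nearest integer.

66

B = 72 + 0.3 × (51 − 72) = 65.7 → 66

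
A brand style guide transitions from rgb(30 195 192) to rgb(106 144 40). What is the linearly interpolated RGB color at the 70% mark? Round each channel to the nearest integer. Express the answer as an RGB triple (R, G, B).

(83, 159, 86)

70% corresponds to t = 0.7.
R = 30 + 0.7 × (106 − 30) = 30 + 0.7 × 76 = 83.2 → 83
G = 195 + 0.7 × (144 − 195) = 195 + 0.7 × -51 = 159.3 → 159
B = 192 + 0.7 × (40 − 192) = 192 + 0.7 × -152 = 85.6 → 86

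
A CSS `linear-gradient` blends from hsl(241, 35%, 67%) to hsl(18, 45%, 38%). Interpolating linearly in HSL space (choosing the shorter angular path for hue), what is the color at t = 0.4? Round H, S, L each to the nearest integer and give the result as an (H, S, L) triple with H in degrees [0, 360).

Hue: 18 − 241 = -223°, but |-223| > 180 so the shorter arc goes the other way: Δh = -223 + 360 = 137°.
H = 241 + 0.4 × (137) = 295.8 → 296°
S = 35 + 0.4 × (45 − 35) = 39 → 39%
L = 67 + 0.4 × (38 − 67) = 55.4 → 55%

(296, 39, 55)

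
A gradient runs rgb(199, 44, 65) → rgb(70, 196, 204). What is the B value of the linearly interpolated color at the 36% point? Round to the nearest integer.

115

B = 65 + 0.36 × (204 − 65) = 115.04 → 115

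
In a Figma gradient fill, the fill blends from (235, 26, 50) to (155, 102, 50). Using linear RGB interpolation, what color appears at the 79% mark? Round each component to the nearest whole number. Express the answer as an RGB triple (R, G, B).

(172, 86, 50)

79% corresponds to t = 0.79.
R = 235 + 0.79 × (155 − 235) = 235 + 0.79 × -80 = 171.8 → 172
G = 26 + 0.79 × (102 − 26) = 26 + 0.79 × 76 = 86.04 → 86
B = 50 + 0.79 × (50 − 50) = 50 + 0.79 × 0 = 50 → 50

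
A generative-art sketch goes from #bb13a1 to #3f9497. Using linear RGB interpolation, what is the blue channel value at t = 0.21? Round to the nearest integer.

159

B₁ = 161 (from #bb13a1), B₂ = 151 (from #3f9497).
B = 161 + 0.21 × (151 − 161) = 158.9 → 159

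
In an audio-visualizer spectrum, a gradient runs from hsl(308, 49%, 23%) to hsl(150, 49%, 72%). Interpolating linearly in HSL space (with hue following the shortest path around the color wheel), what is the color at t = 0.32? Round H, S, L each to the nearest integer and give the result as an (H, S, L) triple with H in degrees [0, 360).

Hue arc: Δh = 150 − 308 = -158° (|Δh| ≤ 180, already the shorter path).
H = 308 + 0.32 × (-158) = 257.44 → 257°
S = 49 + 0.32 × (49 − 49) = 49 → 49%
L = 23 + 0.32 × (72 − 23) = 38.68 → 39%

(257, 49, 39)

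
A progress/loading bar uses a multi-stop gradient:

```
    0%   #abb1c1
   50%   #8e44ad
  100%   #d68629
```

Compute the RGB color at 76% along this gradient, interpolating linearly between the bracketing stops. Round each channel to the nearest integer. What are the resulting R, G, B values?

76% lies between the 50% and 100% stops, so the local fraction is t = (76 − 50)/(100 − 50) = 26/50 ≈ 0.52.
#8e44ad → (142, 68, 173); #d68629 → (214, 134, 41).
R = 142 + 0.52 × (214 − 142) = 179.44 → 179
G = 68 + 0.52 × (134 − 68) = 102.32 → 102
B = 173 + 0.52 × (41 − 173) = 104.36 → 104

(179, 102, 104)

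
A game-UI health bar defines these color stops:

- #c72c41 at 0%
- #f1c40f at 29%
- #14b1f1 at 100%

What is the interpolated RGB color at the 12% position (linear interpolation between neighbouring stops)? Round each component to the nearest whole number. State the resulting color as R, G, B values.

12% lies between the 0% and 29% stops, so the local fraction is t = (12 − 0)/(29 − 0) = 12/29 ≈ 0.4138.
#c72c41 → (199, 44, 65); #f1c40f → (241, 196, 15).
R = 199 + 0.4138 × (241 − 199) = 216.38 → 216
G = 44 + 0.4138 × (196 − 44) = 106.898 → 107
B = 65 + 0.4138 × (15 − 65) = 44.31 → 44

(216, 107, 44)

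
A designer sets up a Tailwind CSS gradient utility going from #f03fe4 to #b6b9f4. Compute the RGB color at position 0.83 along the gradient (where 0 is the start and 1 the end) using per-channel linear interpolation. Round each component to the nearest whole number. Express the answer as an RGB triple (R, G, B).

(192, 164, 241)

#f03fe4 → (240, 63, 228); #b6b9f4 → (182, 185, 244).
R = 240 + 0.83 × (182 − 240) = 240 + 0.83 × -58 = 191.86 → 192
G = 63 + 0.83 × (185 − 63) = 63 + 0.83 × 122 = 164.26 → 164
B = 228 + 0.83 × (244 − 228) = 228 + 0.83 × 16 = 241.28 → 241
So the blended color is (192, 164, 241), about #c0a4f1.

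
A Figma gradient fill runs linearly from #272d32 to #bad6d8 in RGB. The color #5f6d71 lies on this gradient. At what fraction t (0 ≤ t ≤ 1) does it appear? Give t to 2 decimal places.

0.38

Invert the lerp on the G channel (largest span, 169): t = (109 − 45) / (214 − 45) = 64/169 = 0.3787.
Check on R: (95 − 39)/(186 − 39) = 0.381 ✓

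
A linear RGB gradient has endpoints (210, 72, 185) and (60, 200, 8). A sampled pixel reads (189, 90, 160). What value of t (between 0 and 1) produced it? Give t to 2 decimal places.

Invert the lerp on the B channel (largest span, 177): t = (160 − 185) / (8 − 185) = -25/-177 = 0.14124.
Check on R: (189 − 210)/(60 − 210) = 0.14 ✓

0.14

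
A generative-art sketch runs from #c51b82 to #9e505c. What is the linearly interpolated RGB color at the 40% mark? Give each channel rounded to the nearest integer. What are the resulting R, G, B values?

#c51b82 → (197, 27, 130); #9e505c → (158, 80, 92).
40% corresponds to t = 0.4.
R = 197 + 0.4 × (158 − 197) = 197 + 0.4 × -39 = 181.4 → 181
G = 27 + 0.4 × (80 − 27) = 27 + 0.4 × 53 = 48.2 → 48
B = 130 + 0.4 × (92 − 130) = 130 + 0.4 × -38 = 114.8 → 115
So the blended color is (181, 48, 115), about #b53073.

(181, 48, 115)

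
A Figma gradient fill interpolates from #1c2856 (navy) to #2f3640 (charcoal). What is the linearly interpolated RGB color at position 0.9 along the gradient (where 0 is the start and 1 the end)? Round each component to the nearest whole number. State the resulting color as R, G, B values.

(45, 53, 66)

#1c2856 → (28, 40, 86); #2f3640 → (47, 54, 64).
R = 28 + 0.9 × (47 − 28) = 28 + 0.9 × 19 = 45.1 → 45
G = 40 + 0.9 × (54 − 40) = 40 + 0.9 × 14 = 52.6 → 53
B = 86 + 0.9 × (64 − 86) = 86 + 0.9 × -22 = 66.2 → 66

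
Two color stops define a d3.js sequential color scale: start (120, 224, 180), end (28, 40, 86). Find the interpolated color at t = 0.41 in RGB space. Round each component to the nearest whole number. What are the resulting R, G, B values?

(82, 149, 141)

R = 120 + 0.41 × (28 − 120) = 120 + 0.41 × -92 = 82.28 → 82
G = 224 + 0.41 × (40 − 224) = 224 + 0.41 × -184 = 148.56 → 149
B = 180 + 0.41 × (86 − 180) = 180 + 0.41 × -94 = 141.46 → 141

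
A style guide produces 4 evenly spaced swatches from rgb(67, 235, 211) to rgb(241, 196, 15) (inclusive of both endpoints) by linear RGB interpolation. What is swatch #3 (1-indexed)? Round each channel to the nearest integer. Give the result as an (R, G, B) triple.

(183, 209, 80)

With 4 swatches and endpoints inclusive, swatch 3 sits at t = (3 − 1)/(4 − 1) = 2/3 ≈ 0.6667.
R = 67 + 0.6667 × (241 − 67) = 183.006 → 183
G = 235 + 0.6667 × (196 − 235) = 208.999 → 209
B = 211 + 0.6667 × (15 − 211) = 80.327 → 80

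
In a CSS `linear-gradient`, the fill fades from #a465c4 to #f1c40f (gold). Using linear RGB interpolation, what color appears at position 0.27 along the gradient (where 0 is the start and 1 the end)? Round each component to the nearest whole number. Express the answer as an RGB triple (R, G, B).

#a465c4 → (164, 101, 196); #f1c40f → (241, 196, 15).
R = 164 + 0.27 × (241 − 164) = 164 + 0.27 × 77 = 184.79 → 185
G = 101 + 0.27 × (196 − 101) = 101 + 0.27 × 95 = 126.65 → 127
B = 196 + 0.27 × (15 − 196) = 196 + 0.27 × -181 = 147.13 → 147

(185, 127, 147)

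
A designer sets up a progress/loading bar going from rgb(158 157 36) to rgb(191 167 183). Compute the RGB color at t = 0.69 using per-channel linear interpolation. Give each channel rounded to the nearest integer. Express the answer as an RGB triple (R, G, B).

(181, 164, 137)

R = 158 + 0.69 × (191 − 158) = 158 + 0.69 × 33 = 180.77 → 181
G = 157 + 0.69 × (167 − 157) = 157 + 0.69 × 10 = 163.9 → 164
B = 36 + 0.69 × (183 − 36) = 36 + 0.69 × 147 = 137.43 → 137
So the blended color is (181, 164, 137), about #b5a489.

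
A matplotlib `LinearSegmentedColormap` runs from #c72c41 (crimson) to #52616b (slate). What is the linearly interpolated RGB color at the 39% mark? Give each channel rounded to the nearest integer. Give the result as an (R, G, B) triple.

(153, 65, 81)

#c72c41 → (199, 44, 65); #52616b → (82, 97, 107).
39% corresponds to t = 0.39.
R = 199 + 0.39 × (82 − 199) = 199 + 0.39 × -117 = 153.37 → 153
G = 44 + 0.39 × (97 − 44) = 44 + 0.39 × 53 = 64.67 → 65
B = 65 + 0.39 × (107 − 65) = 65 + 0.39 × 42 = 81.38 → 81
So the blended color is (153, 65, 81), about #994151.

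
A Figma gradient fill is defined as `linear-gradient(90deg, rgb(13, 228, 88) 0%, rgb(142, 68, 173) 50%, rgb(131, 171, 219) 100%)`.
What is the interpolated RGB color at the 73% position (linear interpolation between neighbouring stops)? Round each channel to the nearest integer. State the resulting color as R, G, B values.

73% lies between the 50% and 100% stops, so the local fraction is t = (73 − 50)/(100 − 50) = 23/50 ≈ 0.46.
R = 142 + 0.46 × (131 − 142) = 136.94 → 137
G = 68 + 0.46 × (171 − 68) = 115.38 → 115
B = 173 + 0.46 × (219 − 173) = 194.16 → 194

(137, 115, 194)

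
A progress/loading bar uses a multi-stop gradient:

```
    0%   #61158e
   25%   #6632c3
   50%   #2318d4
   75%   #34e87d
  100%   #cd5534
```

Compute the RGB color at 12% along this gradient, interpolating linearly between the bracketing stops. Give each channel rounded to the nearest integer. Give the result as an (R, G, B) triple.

(99, 35, 167)

12% lies between the 0% and 25% stops, so the local fraction is t = (12 − 0)/(25 − 0) = 12/25 ≈ 0.48.
#61158e → (97, 21, 142); #6632c3 → (102, 50, 195).
R = 97 + 0.48 × (102 − 97) = 99.4 → 99
G = 21 + 0.48 × (50 − 21) = 34.92 → 35
B = 142 + 0.48 × (195 − 142) = 167.44 → 167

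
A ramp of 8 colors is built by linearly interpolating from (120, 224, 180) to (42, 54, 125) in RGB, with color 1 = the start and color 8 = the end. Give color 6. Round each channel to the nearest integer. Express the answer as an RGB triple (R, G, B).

With 8 swatches and endpoints inclusive, swatch 6 sits at t = (6 − 1)/(8 − 1) = 5/7 ≈ 0.7143.
R = 120 + 0.7143 × (42 − 120) = 64.285 → 64
G = 224 + 0.7143 × (54 − 224) = 102.569 → 103
B = 180 + 0.7143 × (125 − 180) = 140.714 → 141

(64, 103, 141)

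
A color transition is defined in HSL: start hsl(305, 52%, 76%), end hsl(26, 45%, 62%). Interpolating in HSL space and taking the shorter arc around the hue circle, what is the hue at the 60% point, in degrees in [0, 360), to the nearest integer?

Hue: 26 − 305 = -279°, but |-279| > 180 so the shorter arc goes the other way: Δh = -279 + 360 = 81°.
H = 305 + 0.6 × (81) = 353.6 → 354°

354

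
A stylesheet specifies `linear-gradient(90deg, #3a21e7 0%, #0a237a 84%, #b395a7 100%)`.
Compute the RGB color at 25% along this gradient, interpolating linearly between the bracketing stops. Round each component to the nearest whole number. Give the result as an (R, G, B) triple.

(44, 34, 199)

25% lies between the 0% and 84% stops, so the local fraction is t = (25 − 0)/(84 − 0) = 25/84 ≈ 0.2976.
#3a21e7 → (58, 33, 231); #0a237a → (10, 35, 122).
R = 58 + 0.2976 × (10 − 58) = 43.715 → 44
G = 33 + 0.2976 × (35 − 33) = 33.595 → 34
B = 231 + 0.2976 × (122 − 231) = 198.562 → 199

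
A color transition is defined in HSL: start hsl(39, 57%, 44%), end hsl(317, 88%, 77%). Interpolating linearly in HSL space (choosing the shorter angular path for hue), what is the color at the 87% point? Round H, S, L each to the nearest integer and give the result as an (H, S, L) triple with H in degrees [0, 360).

Hue: 317 − 39 = 278°, but |278| > 180 so the shorter arc goes the other way: Δh = 278 − 360 = -82°.
H = 39 + 0.87 × (-82) = -32.34 → -32 → -32 mod 360 = 328°
S = 57 + 0.87 × (88 − 57) = 83.97 → 84%
L = 44 + 0.87 × (77 − 44) = 72.71 → 73%

(328, 84, 73)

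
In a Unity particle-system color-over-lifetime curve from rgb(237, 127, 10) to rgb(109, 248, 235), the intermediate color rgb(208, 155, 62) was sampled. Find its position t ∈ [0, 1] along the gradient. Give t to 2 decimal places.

0.23

Invert the lerp on the B channel (largest span, 225): t = (62 − 10) / (235 − 10) = 52/225 = 0.23111.
Check on R: (208 − 237)/(109 − 237) = 0.2266 ✓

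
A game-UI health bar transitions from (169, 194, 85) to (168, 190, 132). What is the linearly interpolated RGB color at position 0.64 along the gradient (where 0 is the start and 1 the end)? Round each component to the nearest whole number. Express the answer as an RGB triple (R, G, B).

R = 169 + 0.64 × (168 − 169) = 169 + 0.64 × -1 = 168.36 → 168
G = 194 + 0.64 × (190 − 194) = 194 + 0.64 × -4 = 191.44 → 191
B = 85 + 0.64 × (132 − 85) = 85 + 0.64 × 47 = 115.08 → 115

(168, 191, 115)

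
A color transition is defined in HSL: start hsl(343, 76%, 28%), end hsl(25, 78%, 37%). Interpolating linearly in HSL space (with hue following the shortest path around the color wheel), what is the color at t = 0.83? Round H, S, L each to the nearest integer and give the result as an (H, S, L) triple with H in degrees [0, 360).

Hue: 25 − 343 = -318°, but |-318| > 180 so the shorter arc goes the other way: Δh = -318 + 360 = 42°.
H = 343 + 0.83 × (42) = 377.86 → 378 → 378 mod 360 = 18°
S = 76 + 0.83 × (78 − 76) = 77.66 → 78%
L = 28 + 0.83 × (37 − 28) = 35.47 → 35%

(18, 78, 35)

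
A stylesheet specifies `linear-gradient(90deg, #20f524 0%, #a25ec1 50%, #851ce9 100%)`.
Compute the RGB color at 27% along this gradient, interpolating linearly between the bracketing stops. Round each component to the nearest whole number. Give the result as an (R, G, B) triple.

(102, 163, 121)

27% lies between the 0% and 50% stops, so the local fraction is t = (27 − 0)/(50 − 0) = 27/50 ≈ 0.54.
#20f524 → (32, 245, 36); #a25ec1 → (162, 94, 193).
R = 32 + 0.54 × (162 − 32) = 102.2 → 102
G = 245 + 0.54 × (94 − 245) = 163.46 → 163
B = 36 + 0.54 × (193 − 36) = 120.78 → 121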